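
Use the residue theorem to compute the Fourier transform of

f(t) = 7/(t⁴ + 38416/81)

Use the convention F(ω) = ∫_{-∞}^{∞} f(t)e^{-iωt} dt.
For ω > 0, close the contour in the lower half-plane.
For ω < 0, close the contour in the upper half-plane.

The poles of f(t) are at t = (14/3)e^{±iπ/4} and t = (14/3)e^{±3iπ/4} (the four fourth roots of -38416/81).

Let g(z) = f(z)e^{-iωz}; for large |z| the factor e^{-iωz} decays in the lower half-plane when ω > 0 and in the upper half-plane when ω < 0.

Case ω > 0 (lower half-plane, clockwise contour ⇒ F(ω) = -2πi·ΣRes):
  Res_{z = - \frac{7 \sqrt{2}}{3} - \frac{7 \sqrt{2} i}{3}} g(z) = \frac{27 \sqrt{2} i \left(1 - i\right) e^{\frac{7 \sqrt{2} \omega \left(-1 + i\right)}{3}}}{3136}
  Res_{z = \frac{7 \sqrt{2}}{3} - \frac{7 \sqrt{2} i}{3}} g(z) = \frac{27 \sqrt{2} i \left(1 + i\right) e^{- \frac{7 \sqrt{2} \omega \left(1 + i\right)}{3}}}{3136}
  F(ω) = -2πi·ΣRes = \frac{27 \sqrt{2} \pi \left(1 - i\right) \left(e^{\frac{14 \sqrt{2} i \omega}{3}} + i\right) e^{- \frac{7 \sqrt{2} \omega \left(1 + i\right)}{3}}}{1568} = \frac{27 \pi e^{- \frac{7 \sqrt{2} \omega}{3}} \sin{\left(\frac{7 \sqrt{2} \omega}{3} + \frac{\pi}{4} \right)}}{392}

Case ω < 0 (upper half-plane, counterclockwise contour ⇒ F(ω) = +2πi·ΣRes):
  Res_{z = \frac{7 \sqrt{2}}{3} + \frac{7 \sqrt{2} i}{3}} g(z) = \frac{27 \sqrt{2} i \left(-1 + i\right) e^{\frac{7 \sqrt{2} \omega \left(1 - i\right)}{3}}}{3136}
  Res_{z = - \frac{7 \sqrt{2}}{3} + \frac{7 \sqrt{2} i}{3}} g(z) = \frac{27 \sqrt{2} \left(1 - i\right) e^{\frac{7 \sqrt{2} \omega \left(1 + i\right)}{3}}}{3136}
  F(ω) = 2πi·ΣRes = - \frac{27 \sqrt{2} i \pi \left(i \left(1 - i\right) e^{\frac{7 \sqrt{2} \omega \left(1 - i\right)}{3}} - \left(1 - i\right) e^{\frac{7 \sqrt{2} \omega \left(1 + i\right)}{3}}\right)}{1568} = \frac{27 \pi e^{\frac{7 \sqrt{2} \omega}{3}} \cos{\left(\frac{7 \sqrt{2} \omega}{3} + \frac{\pi}{4} \right)}}{392}

Both cases combine into a single formula in |ω|:

F(ω) = \frac{27 \pi e^{- \frac{7 \sqrt{2} \left|{\omega}\right|}{3}} \sin{\left(\frac{7 \sqrt{2} \left|{\omega}\right|}{3} + \frac{\pi}{4} \right)}}{392}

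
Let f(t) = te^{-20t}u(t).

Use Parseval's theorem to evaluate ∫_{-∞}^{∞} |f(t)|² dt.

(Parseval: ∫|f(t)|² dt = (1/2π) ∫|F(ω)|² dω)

∫|f(t)|² dt = \frac{1}{32000}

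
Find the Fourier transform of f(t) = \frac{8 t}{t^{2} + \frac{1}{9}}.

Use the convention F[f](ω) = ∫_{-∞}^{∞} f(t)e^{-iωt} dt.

F(ω) = - 8 i \pi e^{- \frac{\left|{\omega}\right|}{3}} \operatorname{sign}{\left(\omega \right)}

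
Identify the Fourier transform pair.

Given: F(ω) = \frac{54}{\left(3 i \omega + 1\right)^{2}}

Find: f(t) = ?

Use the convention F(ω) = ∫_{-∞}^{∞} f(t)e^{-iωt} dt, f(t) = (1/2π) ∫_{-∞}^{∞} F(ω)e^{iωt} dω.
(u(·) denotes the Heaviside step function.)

f(t) = 6 t e^{- \frac{t}{3}} u\left(t\right)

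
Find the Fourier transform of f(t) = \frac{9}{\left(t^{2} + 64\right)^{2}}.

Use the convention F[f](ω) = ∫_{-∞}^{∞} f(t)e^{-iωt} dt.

F(ω) = \frac{9 \pi \left(8 \left|{\omega}\right| + 1\right) e^{- 8 \left|{\omega}\right|}}{1024}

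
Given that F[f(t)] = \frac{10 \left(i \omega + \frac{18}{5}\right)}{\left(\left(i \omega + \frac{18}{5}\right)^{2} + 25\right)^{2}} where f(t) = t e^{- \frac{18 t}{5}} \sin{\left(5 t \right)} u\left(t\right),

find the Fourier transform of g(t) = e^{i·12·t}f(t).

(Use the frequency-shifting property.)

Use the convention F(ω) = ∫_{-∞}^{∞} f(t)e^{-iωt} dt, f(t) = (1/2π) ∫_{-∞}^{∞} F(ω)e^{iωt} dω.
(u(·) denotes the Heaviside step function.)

F[g](ω) = \frac{1250 \left(5 i \left(\omega - 12\right) + 18\right)}{\left(\left(5 i \left(\omega - 12\right) + 18\right)^{2} + 625\right)^{2}}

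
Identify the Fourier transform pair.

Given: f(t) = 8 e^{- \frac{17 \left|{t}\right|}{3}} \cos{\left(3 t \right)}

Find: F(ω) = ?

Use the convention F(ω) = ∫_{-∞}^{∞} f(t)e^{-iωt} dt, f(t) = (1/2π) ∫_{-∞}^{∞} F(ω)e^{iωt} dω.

F(ω) = \frac{816 \left(9 \omega^{2} + 370\right)}{81 \omega^{4} + 3744 \omega^{2} + 136900}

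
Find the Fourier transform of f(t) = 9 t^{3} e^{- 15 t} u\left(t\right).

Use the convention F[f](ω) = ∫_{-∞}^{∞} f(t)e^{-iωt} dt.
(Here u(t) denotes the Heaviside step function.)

F(ω) = \frac{54}{\left(i \omega + 15\right)^{4}}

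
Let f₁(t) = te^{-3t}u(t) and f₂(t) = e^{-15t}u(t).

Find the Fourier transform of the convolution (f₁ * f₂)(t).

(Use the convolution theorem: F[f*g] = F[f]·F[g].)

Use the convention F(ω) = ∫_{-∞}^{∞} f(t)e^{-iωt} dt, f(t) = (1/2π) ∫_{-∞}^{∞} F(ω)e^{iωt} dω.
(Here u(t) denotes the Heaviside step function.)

F[f₁*f₂](ω) = \frac{1}{\left(i \omega + 3\right)^{2} \left(i \omega + 15\right)}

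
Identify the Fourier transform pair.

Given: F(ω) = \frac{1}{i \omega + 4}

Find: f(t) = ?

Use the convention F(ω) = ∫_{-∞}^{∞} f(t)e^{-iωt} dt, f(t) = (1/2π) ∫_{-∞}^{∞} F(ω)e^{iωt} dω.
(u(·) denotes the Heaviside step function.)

f(t) = e^{- 4 t} u\left(t\right)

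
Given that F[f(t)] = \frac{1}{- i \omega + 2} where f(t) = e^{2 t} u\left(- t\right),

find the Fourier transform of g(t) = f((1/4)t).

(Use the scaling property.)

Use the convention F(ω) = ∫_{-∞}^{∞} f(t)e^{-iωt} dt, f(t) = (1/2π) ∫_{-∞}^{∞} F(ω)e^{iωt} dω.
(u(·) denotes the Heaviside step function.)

F[g](ω) = \frac{2 i}{2 \omega + i}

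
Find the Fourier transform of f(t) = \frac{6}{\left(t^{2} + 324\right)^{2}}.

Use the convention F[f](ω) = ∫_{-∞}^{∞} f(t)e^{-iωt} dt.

F(ω) = \frac{\pi \left(18 \left|{\omega}\right| + 1\right) e^{- 18 \left|{\omega}\right|}}{1944}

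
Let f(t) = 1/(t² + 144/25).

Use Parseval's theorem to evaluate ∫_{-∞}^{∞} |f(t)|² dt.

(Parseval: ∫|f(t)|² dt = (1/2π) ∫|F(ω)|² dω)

∫|f(t)|² dt = \frac{125 \pi}{3456}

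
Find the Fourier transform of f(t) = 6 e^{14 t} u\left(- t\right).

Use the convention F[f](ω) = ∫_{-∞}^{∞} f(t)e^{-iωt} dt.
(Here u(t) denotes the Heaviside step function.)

F(ω) = - \frac{6}{i \omega - 14}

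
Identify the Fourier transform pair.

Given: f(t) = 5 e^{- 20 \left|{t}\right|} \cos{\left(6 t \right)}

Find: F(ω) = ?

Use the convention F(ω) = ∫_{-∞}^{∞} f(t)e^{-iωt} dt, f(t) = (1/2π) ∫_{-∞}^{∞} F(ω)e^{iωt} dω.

F(ω) = \frac{200 \left(\omega^{2} + 436\right)}{\omega^{4} + 728 \omega^{2} + 190096}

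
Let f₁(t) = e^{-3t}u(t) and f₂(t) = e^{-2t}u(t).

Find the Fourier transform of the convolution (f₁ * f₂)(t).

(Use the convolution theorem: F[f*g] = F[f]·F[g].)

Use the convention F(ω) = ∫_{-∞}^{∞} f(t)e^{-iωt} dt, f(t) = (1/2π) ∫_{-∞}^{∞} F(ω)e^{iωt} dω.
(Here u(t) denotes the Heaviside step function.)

F[f₁*f₂](ω) = \frac{1}{\left(i \omega + 2\right) \left(i \omega + 3\right)}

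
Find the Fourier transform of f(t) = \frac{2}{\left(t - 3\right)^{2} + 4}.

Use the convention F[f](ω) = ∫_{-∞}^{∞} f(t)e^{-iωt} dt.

F(ω) = \pi e^{- 3 i \omega - 2 \left|{\omega}\right|}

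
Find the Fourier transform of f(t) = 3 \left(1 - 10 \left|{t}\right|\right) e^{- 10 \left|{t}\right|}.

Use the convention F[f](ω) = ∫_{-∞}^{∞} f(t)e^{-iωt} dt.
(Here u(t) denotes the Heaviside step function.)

F(ω) = \frac{120 \omega^{2}}{\left(\omega^{2} + 100\right)^{2}}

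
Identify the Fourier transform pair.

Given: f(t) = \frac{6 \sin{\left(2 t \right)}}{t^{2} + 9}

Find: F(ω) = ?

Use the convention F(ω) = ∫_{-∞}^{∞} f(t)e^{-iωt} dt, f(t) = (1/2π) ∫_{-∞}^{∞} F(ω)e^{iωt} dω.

F(ω) = i \pi e^{- 3 \left|{\omega + 2}\right|} - i \pi e^{- 3 \left|{\omega - 2}\right|}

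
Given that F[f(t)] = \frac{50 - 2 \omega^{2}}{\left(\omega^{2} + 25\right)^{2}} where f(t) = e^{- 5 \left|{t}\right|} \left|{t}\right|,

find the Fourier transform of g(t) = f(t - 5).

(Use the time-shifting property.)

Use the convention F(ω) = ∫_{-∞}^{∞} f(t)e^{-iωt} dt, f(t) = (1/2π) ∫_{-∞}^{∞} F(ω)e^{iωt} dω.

F[g](ω) = \frac{2 \left(25 - \omega^{2}\right) e^{- 5 i \omega}}{\left(\omega^{2} + 25\right)^{2}}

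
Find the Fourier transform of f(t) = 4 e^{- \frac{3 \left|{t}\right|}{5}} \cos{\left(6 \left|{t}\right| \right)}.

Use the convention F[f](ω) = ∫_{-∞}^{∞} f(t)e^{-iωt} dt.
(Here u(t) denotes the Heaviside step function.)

F(ω) = \frac{120 \left(25 \omega^{2} + 909\right)}{625 \omega^{4} - 44550 \omega^{2} + 826281}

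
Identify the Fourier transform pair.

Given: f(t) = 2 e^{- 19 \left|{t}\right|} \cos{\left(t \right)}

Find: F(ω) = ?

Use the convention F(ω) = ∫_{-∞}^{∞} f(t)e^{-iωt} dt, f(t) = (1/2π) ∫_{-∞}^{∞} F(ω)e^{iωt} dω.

F(ω) = \frac{76 \left(\omega^{2} + 362\right)}{\omega^{4} + 720 \omega^{2} + 131044}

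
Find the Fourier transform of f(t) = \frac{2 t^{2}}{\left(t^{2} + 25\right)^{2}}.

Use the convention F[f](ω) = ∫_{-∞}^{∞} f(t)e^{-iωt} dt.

F(ω) = \frac{\pi \left(1 - 5 \left|{\omega}\right|\right) e^{- 5 \left|{\omega}\right|}}{5}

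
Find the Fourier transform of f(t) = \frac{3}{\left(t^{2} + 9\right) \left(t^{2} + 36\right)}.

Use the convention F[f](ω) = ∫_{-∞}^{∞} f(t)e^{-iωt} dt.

F(ω) = \frac{\pi \left(2 e^{3 \left|{\omega}\right|} - 1\right) e^{- 6 \left|{\omega}\right|}}{54}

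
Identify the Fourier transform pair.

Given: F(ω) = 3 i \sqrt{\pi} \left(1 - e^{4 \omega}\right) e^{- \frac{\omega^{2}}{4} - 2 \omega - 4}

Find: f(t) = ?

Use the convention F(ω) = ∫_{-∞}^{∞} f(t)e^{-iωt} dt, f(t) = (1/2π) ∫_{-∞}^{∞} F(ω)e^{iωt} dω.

f(t) = 6 e^{- t^{2}} \sin{\left(4 t \right)}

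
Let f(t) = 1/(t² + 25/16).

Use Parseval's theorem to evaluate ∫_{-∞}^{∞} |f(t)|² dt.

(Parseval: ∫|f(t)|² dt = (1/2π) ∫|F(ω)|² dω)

∫|f(t)|² dt = \frac{32 \pi}{125}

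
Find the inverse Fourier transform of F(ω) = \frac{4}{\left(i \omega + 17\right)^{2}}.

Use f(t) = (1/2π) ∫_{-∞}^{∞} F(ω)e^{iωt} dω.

f(t) = 4 t e^{- 17 t} u\left(t\right)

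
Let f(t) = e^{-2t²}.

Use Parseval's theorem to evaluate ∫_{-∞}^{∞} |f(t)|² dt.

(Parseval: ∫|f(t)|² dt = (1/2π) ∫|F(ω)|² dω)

∫|f(t)|² dt = \frac{\sqrt{\pi}}{2}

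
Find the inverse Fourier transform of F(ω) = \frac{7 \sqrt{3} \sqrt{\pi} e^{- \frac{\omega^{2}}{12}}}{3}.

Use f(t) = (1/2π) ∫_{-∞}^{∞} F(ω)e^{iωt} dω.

f(t) = 7 e^{- 3 t^{2}}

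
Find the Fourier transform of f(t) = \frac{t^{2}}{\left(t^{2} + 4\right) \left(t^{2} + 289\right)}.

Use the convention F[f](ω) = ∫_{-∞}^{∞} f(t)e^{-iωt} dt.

F(ω) = \frac{\pi \left(17 - 2 e^{15 \left|{\omega}\right|}\right) e^{- 17 \left|{\omega}\right|}}{285}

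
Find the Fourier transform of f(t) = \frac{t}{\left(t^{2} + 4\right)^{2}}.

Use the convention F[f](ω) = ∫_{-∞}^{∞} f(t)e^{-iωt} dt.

F(ω) = - \frac{i \pi \omega e^{- 2 \left|{\omega}\right|}}{4}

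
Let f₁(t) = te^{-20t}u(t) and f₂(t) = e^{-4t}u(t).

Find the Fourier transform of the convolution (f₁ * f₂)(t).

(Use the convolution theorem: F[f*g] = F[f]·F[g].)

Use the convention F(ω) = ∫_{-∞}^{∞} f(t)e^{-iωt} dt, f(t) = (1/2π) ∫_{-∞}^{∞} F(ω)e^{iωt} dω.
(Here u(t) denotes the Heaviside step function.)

F[f₁*f₂](ω) = \frac{1}{\left(i \omega + 4\right) \left(i \omega + 20\right)^{2}}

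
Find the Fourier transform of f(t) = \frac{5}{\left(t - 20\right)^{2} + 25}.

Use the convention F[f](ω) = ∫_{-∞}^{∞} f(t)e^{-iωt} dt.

F(ω) = \pi e^{- 20 i \omega - 5 \left|{\omega}\right|}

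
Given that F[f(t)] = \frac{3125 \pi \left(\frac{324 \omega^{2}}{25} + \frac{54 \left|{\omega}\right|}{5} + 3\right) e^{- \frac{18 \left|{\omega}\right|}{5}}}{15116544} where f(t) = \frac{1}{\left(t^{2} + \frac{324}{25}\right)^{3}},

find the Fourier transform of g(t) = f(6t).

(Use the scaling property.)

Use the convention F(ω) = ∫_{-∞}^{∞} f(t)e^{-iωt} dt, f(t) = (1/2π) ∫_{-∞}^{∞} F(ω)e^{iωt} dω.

F[g](ω) = \frac{125 \pi \left(3 \omega^{2} + 15 \left|{\omega}\right| + 25\right) e^{- \frac{3 \left|{\omega}\right|}{5}}}{30233088}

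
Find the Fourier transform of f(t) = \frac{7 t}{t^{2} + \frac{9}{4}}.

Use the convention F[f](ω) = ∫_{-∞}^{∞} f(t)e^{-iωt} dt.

F(ω) = - 7 i \pi e^{- \frac{3 \left|{\omega}\right|}{2}} \operatorname{sign}{\left(\omega \right)}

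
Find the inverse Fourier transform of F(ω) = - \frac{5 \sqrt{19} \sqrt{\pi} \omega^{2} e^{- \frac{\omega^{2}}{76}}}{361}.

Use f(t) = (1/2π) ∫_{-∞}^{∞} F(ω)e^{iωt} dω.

f(t) = 5 \left(76 t^{2} - 2\right) e^{- 19 t^{2}}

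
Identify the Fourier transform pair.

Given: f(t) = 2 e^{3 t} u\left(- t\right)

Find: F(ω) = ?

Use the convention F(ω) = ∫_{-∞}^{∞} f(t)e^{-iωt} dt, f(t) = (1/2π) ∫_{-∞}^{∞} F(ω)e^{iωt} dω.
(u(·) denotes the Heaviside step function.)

F(ω) = - \frac{2}{i \omega - 3}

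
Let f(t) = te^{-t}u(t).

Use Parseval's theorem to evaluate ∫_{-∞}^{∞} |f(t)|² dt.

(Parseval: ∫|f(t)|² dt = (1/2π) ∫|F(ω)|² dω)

∫|f(t)|² dt = \frac{1}{4}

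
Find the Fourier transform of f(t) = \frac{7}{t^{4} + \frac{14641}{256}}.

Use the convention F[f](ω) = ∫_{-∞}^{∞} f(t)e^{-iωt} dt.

F(ω) = \frac{448 \pi e^{- \frac{11 \sqrt{2} \left|{\omega}\right|}{8}} \sin{\left(\frac{11 \sqrt{2} \left|{\omega}\right|}{8} + \frac{\pi}{4} \right)}}{1331}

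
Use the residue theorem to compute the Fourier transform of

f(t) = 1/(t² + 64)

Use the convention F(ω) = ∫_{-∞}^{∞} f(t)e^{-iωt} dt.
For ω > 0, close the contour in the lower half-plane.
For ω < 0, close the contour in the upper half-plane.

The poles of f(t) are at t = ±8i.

Let g(z) = f(z)e^{-iωz}; for large |z| the factor e^{-iωz} decays in the lower half-plane when ω > 0 and in the upper half-plane when ω < 0.

Case ω > 0 (lower half-plane, clockwise contour ⇒ F(ω) = -2πi·ΣRes):
  Res_{z = - 8 i} g(z) = \frac{i e^{- 8 \omega}}{16}
  F(ω) = -2πi·ΣRes = \frac{\pi e^{- 8 \omega}}{8}

Case ω < 0 (upper half-plane, counterclockwise contour ⇒ F(ω) = +2πi·ΣRes):
  Res_{z = 8 i} g(z) = - \frac{i e^{8 \omega}}{16}
  F(ω) = 2πi·ΣRes = \frac{\pi e^{8 \omega}}{8}

Both cases combine into a single formula in |ω|:

F(ω) = \frac{\pi e^{- 8 \left|{\omega}\right|}}{8}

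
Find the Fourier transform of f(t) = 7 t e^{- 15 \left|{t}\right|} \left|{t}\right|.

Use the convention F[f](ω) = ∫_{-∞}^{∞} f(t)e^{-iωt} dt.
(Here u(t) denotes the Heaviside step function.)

F(ω) = \frac{28 i \omega \left(\omega^{2} - 675\right)}{\left(\omega^{2} + 225\right)^{3}}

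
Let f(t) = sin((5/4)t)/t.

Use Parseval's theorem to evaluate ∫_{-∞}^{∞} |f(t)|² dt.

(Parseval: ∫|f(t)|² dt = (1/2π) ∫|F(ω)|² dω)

∫|f(t)|² dt = \frac{5 \pi}{4}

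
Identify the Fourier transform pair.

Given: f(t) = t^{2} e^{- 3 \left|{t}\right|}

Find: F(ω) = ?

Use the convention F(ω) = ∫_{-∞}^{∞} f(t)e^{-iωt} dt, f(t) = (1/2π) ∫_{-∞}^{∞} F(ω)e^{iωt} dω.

F(ω) = \frac{36 \left(3 - \omega^{2}\right)}{\left(\omega^{2} + 9\right)^{3}}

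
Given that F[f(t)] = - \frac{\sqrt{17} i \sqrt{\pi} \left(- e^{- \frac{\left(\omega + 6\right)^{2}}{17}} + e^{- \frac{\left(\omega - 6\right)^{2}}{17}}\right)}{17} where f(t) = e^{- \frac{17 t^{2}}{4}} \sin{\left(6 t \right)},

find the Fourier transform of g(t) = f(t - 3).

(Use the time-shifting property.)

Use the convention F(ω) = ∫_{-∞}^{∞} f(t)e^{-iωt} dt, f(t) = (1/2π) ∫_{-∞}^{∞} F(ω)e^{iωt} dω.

F[g](ω) = \frac{\sqrt{17} i \sqrt{\pi} \left(1 - e^{\frac{24 \omega}{17}}\right) e^{- \frac{\omega^{2}}{17} - \frac{12 \omega}{17} - 3 i \omega - \frac{36}{17}}}{17}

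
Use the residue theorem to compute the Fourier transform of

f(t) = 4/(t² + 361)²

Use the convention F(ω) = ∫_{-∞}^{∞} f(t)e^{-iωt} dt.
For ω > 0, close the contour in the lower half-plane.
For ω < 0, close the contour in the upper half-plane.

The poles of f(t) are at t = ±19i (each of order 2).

Let g(z) = f(z)e^{-iωz}; for large |z| the factor e^{-iωz} decays in the lower half-plane when ω > 0 and in the upper half-plane when ω < 0.

Case ω > 0 (lower half-plane, clockwise contour ⇒ F(ω) = -2πi·ΣRes):
  Res_{z = - 19 i} g(z) = \frac{i \left(19 \omega + 1\right) e^{- 19 \omega}}{6859} (pole of order 2)
  F(ω) = -2πi·ΣRes = \frac{2 \pi \left(19 \omega + 1\right) e^{- 19 \omega}}{6859}

Case ω < 0 (upper half-plane, counterclockwise contour ⇒ F(ω) = +2πi·ΣRes):
  Res_{z = 19 i} g(z) = \frac{i \left(19 \omega - 1\right) e^{19 \omega}}{6859} (pole of order 2)
  F(ω) = 2πi·ΣRes = \frac{2 \pi \left(1 - 19 \omega\right) e^{19 \omega}}{6859}

Both cases combine into a single formula in |ω|:

F(ω) = \frac{2 \pi \left(19 \left|{\omega}\right| + 1\right) e^{- 19 \left|{\omega}\right|}}{6859}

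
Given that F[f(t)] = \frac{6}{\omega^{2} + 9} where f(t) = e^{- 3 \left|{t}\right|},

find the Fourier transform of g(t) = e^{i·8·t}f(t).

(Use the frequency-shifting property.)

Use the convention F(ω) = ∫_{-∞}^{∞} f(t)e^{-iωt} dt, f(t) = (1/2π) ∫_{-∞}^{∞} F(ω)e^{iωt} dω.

F[g](ω) = \frac{6}{\left(\omega - 8\right)^{2} + 9}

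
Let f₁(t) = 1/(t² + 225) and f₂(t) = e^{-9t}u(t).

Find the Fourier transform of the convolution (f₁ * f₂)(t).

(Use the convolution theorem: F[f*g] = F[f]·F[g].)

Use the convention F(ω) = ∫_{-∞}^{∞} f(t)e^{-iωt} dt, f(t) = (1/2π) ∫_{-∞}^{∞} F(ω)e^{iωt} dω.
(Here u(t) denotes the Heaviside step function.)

F[f₁*f₂](ω) = \frac{\pi e^{- 15 \left|{\omega}\right|}}{15 \left(i \omega + 9\right)}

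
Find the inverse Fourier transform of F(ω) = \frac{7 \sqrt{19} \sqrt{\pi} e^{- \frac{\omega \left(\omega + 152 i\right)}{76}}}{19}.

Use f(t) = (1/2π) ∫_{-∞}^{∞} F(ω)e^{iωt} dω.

f(t) = 7 e^{- 19 \left(t - 2\right)^{2}}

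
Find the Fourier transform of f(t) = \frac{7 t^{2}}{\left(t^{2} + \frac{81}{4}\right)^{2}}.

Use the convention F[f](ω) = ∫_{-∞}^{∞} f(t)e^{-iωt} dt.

F(ω) = \frac{7 \pi \left(2 - 9 \left|{\omega}\right|\right) e^{- \frac{9 \left|{\omega}\right|}{2}}}{18}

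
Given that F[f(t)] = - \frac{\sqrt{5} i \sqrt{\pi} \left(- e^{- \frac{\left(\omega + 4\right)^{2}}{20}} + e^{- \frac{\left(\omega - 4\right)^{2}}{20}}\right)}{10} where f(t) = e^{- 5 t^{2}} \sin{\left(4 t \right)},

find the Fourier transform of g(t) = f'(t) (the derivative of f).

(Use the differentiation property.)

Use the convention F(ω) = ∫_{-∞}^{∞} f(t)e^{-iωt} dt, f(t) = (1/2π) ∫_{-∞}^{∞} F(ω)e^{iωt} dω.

F[g](ω) = \frac{\sqrt{5} \sqrt{\pi} \omega \left(e^{\frac{4 \omega}{5}} - 1\right) e^{- \frac{\omega^{2}}{20} - \frac{2 \omega}{5} - \frac{4}{5}}}{10}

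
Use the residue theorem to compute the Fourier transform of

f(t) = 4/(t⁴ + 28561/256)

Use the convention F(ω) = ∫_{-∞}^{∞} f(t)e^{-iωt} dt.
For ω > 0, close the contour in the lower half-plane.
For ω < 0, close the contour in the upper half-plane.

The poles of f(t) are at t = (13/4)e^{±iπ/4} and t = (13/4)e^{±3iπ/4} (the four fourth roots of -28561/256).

Let g(z) = f(z)e^{-iωz}; for large |z| the factor e^{-iωz} decays in the lower half-plane when ω > 0 and in the upper half-plane when ω < 0.

Case ω > 0 (lower half-plane, clockwise contour ⇒ F(ω) = -2πi·ΣRes):
  Res_{z = - \frac{13 \sqrt{2}}{8} - \frac{13 \sqrt{2} i}{8}} g(z) = \frac{32 \sqrt{2} \left(1 + i\right) e^{\frac{13 \sqrt{2} \omega \left(-1 + i\right)}{8}}}{2197}
  Res_{z = \frac{13 \sqrt{2}}{8} - \frac{13 \sqrt{2} i}{8}} g(z) = \frac{32 \sqrt{2} \left(-1 + i\right) e^{- \frac{13 \sqrt{2} \omega \left(1 + i\right)}{8}}}{2197}
  F(ω) = -2πi·ΣRes = \frac{64 \sqrt{2} \pi \left(\left(1 - i\right) e^{\frac{13 \sqrt{2} i \omega}{4}} + 1 + i\right) e^{- \frac{13 \sqrt{2} \omega \left(1 + i\right)}{8}}}{2197} = \frac{256 \pi e^{- \frac{13 \sqrt{2} \omega}{8}} \sin{\left(\frac{13 \sqrt{2} \omega}{8} + \frac{\pi}{4} \right)}}{2197}

Case ω < 0 (upper half-plane, counterclockwise contour ⇒ F(ω) = +2πi·ΣRes):
  Res_{z = \frac{13 \sqrt{2}}{8} + \frac{13 \sqrt{2} i}{8}} g(z) = - \frac{32 \sqrt{2} \left(1 + i\right) e^{\frac{13 \sqrt{2} \omega \left(1 - i\right)}{8}}}{2197}
  Res_{z = - \frac{13 \sqrt{2}}{8} + \frac{13 \sqrt{2} i}{8}} g(z) = \frac{32 \sqrt{2} \left(1 - i\right) e^{\frac{13 \sqrt{2} \omega \left(1 + i\right)}{8}}}{2197}
  F(ω) = 2πi·ΣRes = - \frac{64 \sqrt{2} i \pi \left(\left(1 + i\right) e^{\frac{13 \sqrt{2} \omega \left(1 - i\right)}{8}} - \left(1 - i\right) e^{\frac{13 \sqrt{2} \omega \left(1 + i\right)}{8}}\right)}{2197} = \frac{256 \pi e^{\frac{13 \sqrt{2} \omega}{8}} \cos{\left(\frac{13 \sqrt{2} \omega}{8} + \frac{\pi}{4} \right)}}{2197}

Both cases combine into a single formula in |ω|:

F(ω) = \frac{256 \pi e^{- \frac{13 \sqrt{2} \left|{\omega}\right|}{8}} \sin{\left(\frac{13 \sqrt{2} \left|{\omega}\right|}{8} + \frac{\pi}{4} \right)}}{2197}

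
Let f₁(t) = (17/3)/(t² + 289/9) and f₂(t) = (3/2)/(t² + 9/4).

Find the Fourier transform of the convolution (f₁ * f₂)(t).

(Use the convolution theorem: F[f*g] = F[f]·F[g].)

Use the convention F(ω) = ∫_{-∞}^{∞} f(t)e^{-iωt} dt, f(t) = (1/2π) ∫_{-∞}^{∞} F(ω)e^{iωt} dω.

F[f₁*f₂](ω) = \pi^{2} e^{- \frac{43 \left|{\omega}\right|}{6}}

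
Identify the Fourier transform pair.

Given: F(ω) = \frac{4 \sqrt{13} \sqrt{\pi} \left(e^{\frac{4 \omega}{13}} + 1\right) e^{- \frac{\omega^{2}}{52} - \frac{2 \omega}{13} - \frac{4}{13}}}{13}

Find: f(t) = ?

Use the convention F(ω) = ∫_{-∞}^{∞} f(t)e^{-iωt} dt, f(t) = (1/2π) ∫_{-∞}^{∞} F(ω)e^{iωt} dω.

f(t) = 8 e^{- 13 t^{2}} \cos{\left(4 t \right)}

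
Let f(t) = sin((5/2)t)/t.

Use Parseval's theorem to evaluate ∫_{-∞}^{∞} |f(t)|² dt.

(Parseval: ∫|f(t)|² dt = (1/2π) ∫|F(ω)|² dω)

∫|f(t)|² dt = \frac{5 \pi}{2}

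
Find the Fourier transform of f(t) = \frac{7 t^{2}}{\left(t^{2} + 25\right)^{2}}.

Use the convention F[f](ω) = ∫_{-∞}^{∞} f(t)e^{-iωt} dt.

F(ω) = \frac{7 \pi \left(1 - 5 \left|{\omega}\right|\right) e^{- 5 \left|{\omega}\right|}}{10}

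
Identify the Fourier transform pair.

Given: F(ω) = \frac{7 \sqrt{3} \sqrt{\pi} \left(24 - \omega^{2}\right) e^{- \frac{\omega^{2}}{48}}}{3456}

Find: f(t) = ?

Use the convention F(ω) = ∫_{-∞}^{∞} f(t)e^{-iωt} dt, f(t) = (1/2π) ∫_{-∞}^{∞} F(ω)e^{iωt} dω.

f(t) = 7 t^{2} e^{- 12 t^{2}}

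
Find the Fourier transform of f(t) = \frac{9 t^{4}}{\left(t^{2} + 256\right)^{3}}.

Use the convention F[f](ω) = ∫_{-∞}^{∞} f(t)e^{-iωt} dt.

F(ω) = \frac{9 \pi \left(256 \omega^{2} - 80 \left|{\omega}\right| + 3\right) e^{- 16 \left|{\omega}\right|}}{128}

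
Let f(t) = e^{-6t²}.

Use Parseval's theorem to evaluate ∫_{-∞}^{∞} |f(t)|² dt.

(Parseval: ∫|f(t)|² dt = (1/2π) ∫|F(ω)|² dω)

∫|f(t)|² dt = \frac{\sqrt{3} \sqrt{\pi}}{6}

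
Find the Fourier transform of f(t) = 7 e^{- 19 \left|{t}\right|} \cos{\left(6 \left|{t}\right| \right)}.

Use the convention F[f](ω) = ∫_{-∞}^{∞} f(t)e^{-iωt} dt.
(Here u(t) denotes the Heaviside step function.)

F(ω) = \frac{266 \left(\omega^{2} + 397\right)}{\omega^{4} + 650 \omega^{2} + 157609}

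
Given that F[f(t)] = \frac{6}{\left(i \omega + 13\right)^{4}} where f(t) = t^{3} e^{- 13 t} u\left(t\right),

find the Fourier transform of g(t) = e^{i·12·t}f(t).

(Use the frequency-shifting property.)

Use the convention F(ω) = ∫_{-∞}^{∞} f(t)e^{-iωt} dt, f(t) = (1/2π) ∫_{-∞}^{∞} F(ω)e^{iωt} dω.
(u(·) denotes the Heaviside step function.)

F[g](ω) = \frac{6}{\left(i \left(\omega - 12\right) + 13\right)^{4}}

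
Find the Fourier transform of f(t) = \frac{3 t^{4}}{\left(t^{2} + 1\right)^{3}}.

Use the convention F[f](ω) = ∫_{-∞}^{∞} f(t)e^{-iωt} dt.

F(ω) = \frac{3 \pi \left(\omega^{2} - 5 \left|{\omega}\right| + 3\right) e^{- \left|{\omega}\right|}}{8}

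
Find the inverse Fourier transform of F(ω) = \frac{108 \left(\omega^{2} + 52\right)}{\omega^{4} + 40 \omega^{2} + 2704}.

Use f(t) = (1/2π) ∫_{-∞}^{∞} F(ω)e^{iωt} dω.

f(t) = 9 e^{- 6 \left|{t}\right|} \cos{\left(4 \left|{t}\right| \right)}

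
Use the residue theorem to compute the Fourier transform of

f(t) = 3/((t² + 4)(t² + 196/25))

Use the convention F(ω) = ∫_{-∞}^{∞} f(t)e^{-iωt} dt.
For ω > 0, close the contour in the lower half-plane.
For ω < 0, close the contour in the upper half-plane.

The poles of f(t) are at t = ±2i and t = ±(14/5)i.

Let g(z) = f(z)e^{-iωz}; for large |z| the factor e^{-iωz} decays in the lower half-plane when ω > 0 and in the upper half-plane when ω < 0.

Case ω > 0 (lower half-plane, clockwise contour ⇒ F(ω) = -2πi·ΣRes):
  Res_{z = - 2 i} g(z) = \frac{25 i e^{- 2 \omega}}{128}
  Res_{z = - \frac{14 i}{5}} g(z) = - \frac{125 i e^{- \frac{14 \omega}{5}}}{896}
  F(ω) = -2πi·ΣRes = \frac{25 \pi e^{- 2 \omega}}{64} - \frac{125 \pi e^{- \frac{14 \omega}{5}}}{448}

Case ω < 0 (upper half-plane, counterclockwise contour ⇒ F(ω) = +2πi·ΣRes):
  Res_{z = 2 i} g(z) = - \frac{25 i e^{2 \omega}}{128}
  Res_{z = \frac{14 i}{5}} g(z) = \frac{125 i e^{\frac{14 \omega}{5}}}{896}
  F(ω) = 2πi·ΣRes = \frac{25 \pi \left(- 5 e^{\frac{14 \omega}{5}} + 7 e^{2 \omega}\right)}{448}

Both cases combine into a single formula in |ω|:

F(ω) = \frac{25 \pi e^{- 2 \left|{\omega}\right|}}{64} - \frac{125 \pi e^{- \frac{14 \left|{\omega}\right|}{5}}}{448}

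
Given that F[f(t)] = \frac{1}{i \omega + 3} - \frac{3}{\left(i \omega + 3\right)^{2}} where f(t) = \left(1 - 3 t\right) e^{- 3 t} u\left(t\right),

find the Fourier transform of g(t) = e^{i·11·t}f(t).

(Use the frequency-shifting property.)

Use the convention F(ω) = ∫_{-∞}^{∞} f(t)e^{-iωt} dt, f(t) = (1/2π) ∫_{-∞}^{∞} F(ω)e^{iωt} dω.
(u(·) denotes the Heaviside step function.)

F[g](ω) = \frac{i \left(11 - \omega\right)}{\omega^{2} - 2 \omega \left(11 + 3 i\right) + 112 + 66 i}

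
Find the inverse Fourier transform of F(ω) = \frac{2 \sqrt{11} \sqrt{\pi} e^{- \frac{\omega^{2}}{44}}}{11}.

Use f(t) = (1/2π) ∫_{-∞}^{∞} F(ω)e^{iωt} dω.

f(t) = 2 e^{- 11 t^{2}}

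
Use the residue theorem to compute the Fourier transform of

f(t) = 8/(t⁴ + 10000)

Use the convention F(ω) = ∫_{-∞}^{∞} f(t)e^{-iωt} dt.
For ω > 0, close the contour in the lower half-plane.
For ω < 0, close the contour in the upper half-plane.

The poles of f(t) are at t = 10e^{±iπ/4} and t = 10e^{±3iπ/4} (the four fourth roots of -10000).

Let g(z) = f(z)e^{-iωz}; for large |z| the factor e^{-iωz} decays in the lower half-plane when ω > 0 and in the upper half-plane when ω < 0.

Case ω > 0 (lower half-plane, clockwise contour ⇒ F(ω) = -2πi·ΣRes):
  Res_{z = - 5 \sqrt{2} - 5 \sqrt{2} i} g(z) = \frac{\sqrt{2} i \left(1 - i\right) e^{5 \sqrt{2} \omega \left(-1 + i\right)}}{1000}
  Res_{z = 5 \sqrt{2} - 5 \sqrt{2} i} g(z) = \frac{\sqrt{2} i \left(1 + i\right) e^{- 5 \sqrt{2} \omega \left(1 + i\right)}}{1000}
  F(ω) = -2πi·ΣRes = \frac{\sqrt{2} \pi \left(1 - i\right) \left(e^{10 \sqrt{2} i \omega} + i\right) e^{- 5 \sqrt{2} \omega \left(1 + i\right)}}{500} = \frac{\pi e^{- 5 \sqrt{2} \omega} \sin{\left(5 \sqrt{2} \omega + \frac{\pi}{4} \right)}}{125}

Case ω < 0 (upper half-plane, counterclockwise contour ⇒ F(ω) = +2πi·ΣRes):
  Res_{z = 5 \sqrt{2} + 5 \sqrt{2} i} g(z) = \frac{\sqrt{2} i \left(-1 + i\right) e^{5 \sqrt{2} \omega \left(1 - i\right)}}{1000}
  Res_{z = - 5 \sqrt{2} + 5 \sqrt{2} i} g(z) = \frac{\sqrt{2} \left(1 - i\right) e^{5 \sqrt{2} \omega \left(1 + i\right)}}{1000}
  F(ω) = 2πi·ΣRes = - \frac{\sqrt{2} i \pi \left(i \left(1 - i\right) e^{5 \sqrt{2} \omega \left(1 - i\right)} - \left(1 - i\right) e^{5 \sqrt{2} \omega \left(1 + i\right)}\right)}{500} = \frac{\pi e^{5 \sqrt{2} \omega} \cos{\left(5 \sqrt{2} \omega + \frac{\pi}{4} \right)}}{125}

Both cases combine into a single formula in |ω|:

F(ω) = \frac{\pi e^{- 5 \sqrt{2} \left|{\omega}\right|} \sin{\left(5 \sqrt{2} \left|{\omega}\right| + \frac{\pi}{4} \right)}}{125}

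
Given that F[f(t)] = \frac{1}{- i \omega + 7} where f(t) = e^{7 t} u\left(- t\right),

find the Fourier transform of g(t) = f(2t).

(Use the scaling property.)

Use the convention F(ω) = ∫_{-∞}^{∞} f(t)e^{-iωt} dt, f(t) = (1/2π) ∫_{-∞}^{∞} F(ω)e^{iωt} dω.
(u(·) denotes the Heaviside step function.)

F[g](ω) = \frac{i}{\omega + 14 i}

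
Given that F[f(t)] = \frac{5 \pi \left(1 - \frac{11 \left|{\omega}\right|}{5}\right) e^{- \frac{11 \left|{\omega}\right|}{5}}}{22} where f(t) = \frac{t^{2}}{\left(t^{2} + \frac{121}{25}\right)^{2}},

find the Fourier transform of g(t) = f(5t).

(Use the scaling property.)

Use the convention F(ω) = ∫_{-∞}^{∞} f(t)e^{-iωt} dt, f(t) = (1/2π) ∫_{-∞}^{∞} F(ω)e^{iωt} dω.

F[g](ω) = \frac{\pi \left(25 - 11 \left|{\omega}\right|\right) e^{- \frac{11 \left|{\omega}\right|}{25}}}{550}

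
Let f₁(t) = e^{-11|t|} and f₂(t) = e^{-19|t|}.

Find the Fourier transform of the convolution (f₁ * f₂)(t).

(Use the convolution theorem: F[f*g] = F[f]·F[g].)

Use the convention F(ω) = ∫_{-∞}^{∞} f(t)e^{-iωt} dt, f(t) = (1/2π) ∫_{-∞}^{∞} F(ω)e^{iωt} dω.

F[f₁*f₂](ω) = \frac{836}{\left(\omega^{2} + 121\right) \left(\omega^{2} + 361\right)}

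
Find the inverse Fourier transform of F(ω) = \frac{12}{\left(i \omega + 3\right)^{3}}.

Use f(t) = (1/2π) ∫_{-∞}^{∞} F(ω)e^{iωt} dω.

f(t) = 6 t^{2} e^{- 3 t} u\left(t\right)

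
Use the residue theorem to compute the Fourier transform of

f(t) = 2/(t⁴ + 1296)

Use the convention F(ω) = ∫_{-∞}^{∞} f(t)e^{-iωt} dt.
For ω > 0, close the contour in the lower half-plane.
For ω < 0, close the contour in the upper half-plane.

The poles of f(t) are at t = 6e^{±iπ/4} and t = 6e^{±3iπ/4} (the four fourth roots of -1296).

Let g(z) = f(z)e^{-iωz}; for large |z| the factor e^{-iωz} decays in the lower half-plane when ω > 0 and in the upper half-plane when ω < 0.

Case ω > 0 (lower half-plane, clockwise contour ⇒ F(ω) = -2πi·ΣRes):
  Res_{z = - 3 \sqrt{2} - 3 \sqrt{2} i} g(z) = \frac{\sqrt{2} i \left(1 - i\right) e^{3 \sqrt{2} \omega \left(-1 + i\right)}}{864}
  Res_{z = 3 \sqrt{2} - 3 \sqrt{2} i} g(z) = \frac{\sqrt{2} i \left(1 + i\right) e^{- 3 \sqrt{2} \omega \left(1 + i\right)}}{864}
  F(ω) = -2πi·ΣRes = \frac{\sqrt{2} \pi \left(1 - i\right) \left(e^{6 \sqrt{2} i \omega} + i\right) e^{- 3 \sqrt{2} \omega \left(1 + i\right)}}{432} = \frac{\pi e^{- 3 \sqrt{2} \omega} \sin{\left(3 \sqrt{2} \omega + \frac{\pi}{4} \right)}}{108}

Case ω < 0 (upper half-plane, counterclockwise contour ⇒ F(ω) = +2πi·ΣRes):
  Res_{z = 3 \sqrt{2} + 3 \sqrt{2} i} g(z) = \frac{\sqrt{2} i \left(-1 + i\right) e^{3 \sqrt{2} \omega \left(1 - i\right)}}{864}
  Res_{z = - 3 \sqrt{2} + 3 \sqrt{2} i} g(z) = \frac{\sqrt{2} \left(1 - i\right) e^{3 \sqrt{2} \omega \left(1 + i\right)}}{864}
  F(ω) = 2πi·ΣRes = - \frac{\sqrt{2} i \pi \left(i \left(1 - i\right) e^{3 \sqrt{2} \omega \left(1 - i\right)} - \left(1 - i\right) e^{3 \sqrt{2} \omega \left(1 + i\right)}\right)}{432} = \frac{\pi e^{3 \sqrt{2} \omega} \cos{\left(3 \sqrt{2} \omega + \frac{\pi}{4} \right)}}{108}

Both cases combine into a single formula in |ω|:

F(ω) = \frac{\pi e^{- 3 \sqrt{2} \left|{\omega}\right|} \sin{\left(3 \sqrt{2} \left|{\omega}\right| + \frac{\pi}{4} \right)}}{108}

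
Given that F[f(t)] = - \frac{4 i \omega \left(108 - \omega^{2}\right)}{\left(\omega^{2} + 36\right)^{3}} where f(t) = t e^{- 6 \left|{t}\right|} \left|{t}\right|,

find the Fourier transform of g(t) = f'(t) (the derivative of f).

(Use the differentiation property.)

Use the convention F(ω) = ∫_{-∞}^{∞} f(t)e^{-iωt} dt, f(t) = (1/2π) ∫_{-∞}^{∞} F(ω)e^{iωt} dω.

F[g](ω) = \frac{4 \omega^{2} \left(108 - \omega^{2}\right)}{\left(\omega^{2} + 36\right)^{3}}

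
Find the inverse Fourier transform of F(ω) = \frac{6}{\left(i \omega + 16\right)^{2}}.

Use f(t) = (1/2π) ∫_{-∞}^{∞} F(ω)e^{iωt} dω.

f(t) = 6 t e^{- 16 t} u\left(t\right)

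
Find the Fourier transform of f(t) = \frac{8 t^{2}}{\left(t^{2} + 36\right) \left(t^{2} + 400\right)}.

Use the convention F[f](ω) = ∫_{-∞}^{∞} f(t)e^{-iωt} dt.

F(ω) = \frac{4 \pi \left(10 - 3 e^{14 \left|{\omega}\right|}\right) e^{- 20 \left|{\omega}\right|}}{91}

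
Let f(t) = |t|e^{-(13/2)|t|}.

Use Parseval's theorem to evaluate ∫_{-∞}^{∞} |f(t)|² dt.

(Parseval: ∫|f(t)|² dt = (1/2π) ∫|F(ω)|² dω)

∫|f(t)|² dt = \frac{4}{2197}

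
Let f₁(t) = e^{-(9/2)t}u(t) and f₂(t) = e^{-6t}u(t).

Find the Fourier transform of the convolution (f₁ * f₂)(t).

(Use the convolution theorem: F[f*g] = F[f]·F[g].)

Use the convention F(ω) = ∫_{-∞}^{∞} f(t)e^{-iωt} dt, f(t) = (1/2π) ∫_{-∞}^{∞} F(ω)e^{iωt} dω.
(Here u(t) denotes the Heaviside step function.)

F[f₁*f₂](ω) = \frac{2}{\left(i \omega + 6\right) \left(2 i \omega + 9\right)}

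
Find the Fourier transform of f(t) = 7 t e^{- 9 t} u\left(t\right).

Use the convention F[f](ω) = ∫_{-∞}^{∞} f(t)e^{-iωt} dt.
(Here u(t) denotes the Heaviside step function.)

F(ω) = \frac{7}{\left(i \omega + 9\right)^{2}}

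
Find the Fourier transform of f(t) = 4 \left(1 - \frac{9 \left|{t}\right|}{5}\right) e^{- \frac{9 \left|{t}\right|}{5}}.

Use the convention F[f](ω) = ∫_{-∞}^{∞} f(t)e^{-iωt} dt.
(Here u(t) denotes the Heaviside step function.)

F(ω) = \frac{18000 \omega^{2}}{\left(25 \omega^{2} + 81\right)^{2}}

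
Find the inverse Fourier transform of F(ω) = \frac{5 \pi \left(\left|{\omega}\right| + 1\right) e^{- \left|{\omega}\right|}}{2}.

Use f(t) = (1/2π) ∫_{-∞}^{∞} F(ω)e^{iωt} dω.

f(t) = \frac{5}{\left(t^{2} + 1\right)^{2}}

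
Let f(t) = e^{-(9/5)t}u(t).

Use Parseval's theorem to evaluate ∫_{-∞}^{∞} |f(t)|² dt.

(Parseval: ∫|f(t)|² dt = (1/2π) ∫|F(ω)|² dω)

∫|f(t)|² dt = \frac{5}{18}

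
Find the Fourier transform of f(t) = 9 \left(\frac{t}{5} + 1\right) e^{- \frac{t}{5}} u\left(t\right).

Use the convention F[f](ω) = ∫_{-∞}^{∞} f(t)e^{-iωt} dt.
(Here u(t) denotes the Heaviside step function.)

F(ω) = \frac{45 \left(- 5 i \omega - 2\right)}{25 \omega^{2} - 10 i \omega - 1}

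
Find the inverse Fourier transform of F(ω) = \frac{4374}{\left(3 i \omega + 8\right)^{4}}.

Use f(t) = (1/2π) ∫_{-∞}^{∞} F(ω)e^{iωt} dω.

f(t) = 9 t^{3} e^{- \frac{8 t}{3}} u\left(t\right)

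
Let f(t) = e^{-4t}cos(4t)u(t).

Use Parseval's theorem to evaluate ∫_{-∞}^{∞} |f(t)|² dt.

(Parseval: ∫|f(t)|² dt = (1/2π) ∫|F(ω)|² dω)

∫|f(t)|² dt = \frac{3}{32}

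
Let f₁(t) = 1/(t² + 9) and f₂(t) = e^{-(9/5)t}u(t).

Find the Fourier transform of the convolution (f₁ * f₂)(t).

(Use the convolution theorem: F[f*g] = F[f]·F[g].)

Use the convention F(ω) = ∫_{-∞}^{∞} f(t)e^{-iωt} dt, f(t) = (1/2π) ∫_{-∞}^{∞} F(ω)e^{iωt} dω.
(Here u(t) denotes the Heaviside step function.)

F[f₁*f₂](ω) = \frac{5 \pi e^{- 3 \left|{\omega}\right|}}{3 \left(5 i \omega + 9\right)}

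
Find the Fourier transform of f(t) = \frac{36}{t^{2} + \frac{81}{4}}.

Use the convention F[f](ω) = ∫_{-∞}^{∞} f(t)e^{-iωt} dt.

F(ω) = 8 \pi e^{- \frac{9 \left|{\omega}\right|}{2}}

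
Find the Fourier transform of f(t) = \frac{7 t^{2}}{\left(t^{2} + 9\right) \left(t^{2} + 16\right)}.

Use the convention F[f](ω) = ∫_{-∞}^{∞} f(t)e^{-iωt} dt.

F(ω) = \pi \left(4 - 3 e^{\left|{\omega}\right|}\right) e^{- 4 \left|{\omega}\right|}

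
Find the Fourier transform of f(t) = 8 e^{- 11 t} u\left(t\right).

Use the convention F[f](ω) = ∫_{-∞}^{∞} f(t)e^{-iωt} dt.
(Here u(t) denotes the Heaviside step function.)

F(ω) = \frac{8}{i \omega + 11}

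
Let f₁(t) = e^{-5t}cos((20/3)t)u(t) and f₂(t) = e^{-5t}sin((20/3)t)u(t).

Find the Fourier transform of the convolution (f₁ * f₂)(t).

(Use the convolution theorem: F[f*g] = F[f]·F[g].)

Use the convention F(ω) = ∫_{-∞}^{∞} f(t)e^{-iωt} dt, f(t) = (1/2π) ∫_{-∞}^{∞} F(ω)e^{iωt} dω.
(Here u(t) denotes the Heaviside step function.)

F[f₁*f₂](ω) = \frac{540 \left(i \omega + 5\right)}{\left(9 \left(i \omega + 5\right)^{2} + 400\right)^{2}}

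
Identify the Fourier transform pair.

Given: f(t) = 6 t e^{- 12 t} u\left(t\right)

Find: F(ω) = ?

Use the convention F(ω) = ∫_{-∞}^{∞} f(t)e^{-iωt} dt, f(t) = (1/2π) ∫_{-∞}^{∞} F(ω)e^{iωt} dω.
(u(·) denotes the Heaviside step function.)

F(ω) = \frac{6}{\left(i \omega + 12\right)^{2}}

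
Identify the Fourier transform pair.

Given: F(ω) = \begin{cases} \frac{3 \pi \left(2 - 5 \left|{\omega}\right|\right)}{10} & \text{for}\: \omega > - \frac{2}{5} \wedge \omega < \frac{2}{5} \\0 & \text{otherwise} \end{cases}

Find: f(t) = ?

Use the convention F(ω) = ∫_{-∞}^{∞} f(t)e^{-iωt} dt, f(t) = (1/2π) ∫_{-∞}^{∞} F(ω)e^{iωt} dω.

f(t) = \frac{3 \sin^{2}{\left(\frac{t}{5} \right)}}{t^{2}}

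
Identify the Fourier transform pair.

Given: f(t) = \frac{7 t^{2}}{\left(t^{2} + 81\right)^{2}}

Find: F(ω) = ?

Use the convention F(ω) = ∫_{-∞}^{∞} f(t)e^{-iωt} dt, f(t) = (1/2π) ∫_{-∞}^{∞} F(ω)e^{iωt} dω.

F(ω) = \frac{7 \pi \left(1 - 9 \left|{\omega}\right|\right) e^{- 9 \left|{\omega}\right|}}{18}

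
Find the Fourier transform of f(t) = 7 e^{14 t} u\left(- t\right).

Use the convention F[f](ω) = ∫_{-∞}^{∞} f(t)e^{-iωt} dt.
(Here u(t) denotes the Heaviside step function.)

F(ω) = - \frac{7}{i \omega - 14}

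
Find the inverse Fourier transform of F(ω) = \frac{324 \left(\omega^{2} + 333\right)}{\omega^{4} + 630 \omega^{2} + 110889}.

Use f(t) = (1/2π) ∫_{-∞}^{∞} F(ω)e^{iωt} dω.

f(t) = 9 e^{- 18 \left|{t}\right|} \cos{\left(3 \left|{t}\right| \right)}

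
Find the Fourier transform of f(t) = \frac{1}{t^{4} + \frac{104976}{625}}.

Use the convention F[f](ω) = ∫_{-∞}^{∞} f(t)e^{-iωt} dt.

F(ω) = \frac{125 \pi e^{- \frac{9 \sqrt{2} \left|{\omega}\right|}{5}} \sin{\left(\frac{9 \sqrt{2} \left|{\omega}\right|}{5} + \frac{\pi}{4} \right)}}{5832}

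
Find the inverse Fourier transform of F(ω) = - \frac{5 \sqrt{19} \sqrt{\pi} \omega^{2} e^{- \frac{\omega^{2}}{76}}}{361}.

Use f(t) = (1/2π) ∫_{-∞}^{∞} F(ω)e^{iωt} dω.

f(t) = 5 \left(76 t^{2} - 2\right) e^{- 19 t^{2}}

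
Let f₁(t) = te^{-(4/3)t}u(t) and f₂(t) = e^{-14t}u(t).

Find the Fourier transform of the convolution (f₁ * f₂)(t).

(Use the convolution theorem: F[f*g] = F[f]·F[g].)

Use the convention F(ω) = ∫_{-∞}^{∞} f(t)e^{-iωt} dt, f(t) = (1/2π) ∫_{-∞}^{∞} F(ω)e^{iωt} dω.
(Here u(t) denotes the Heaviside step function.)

F[f₁*f₂](ω) = \frac{9}{\left(i \omega + 14\right) \left(3 i \omega + 4\right)^{2}}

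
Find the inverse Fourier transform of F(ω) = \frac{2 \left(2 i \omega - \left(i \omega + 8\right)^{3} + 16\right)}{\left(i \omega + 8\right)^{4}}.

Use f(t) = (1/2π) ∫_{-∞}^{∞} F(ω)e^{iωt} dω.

f(t) = 2 \left(t^{2} - 1\right) e^{- 8 t} u\left(t\right)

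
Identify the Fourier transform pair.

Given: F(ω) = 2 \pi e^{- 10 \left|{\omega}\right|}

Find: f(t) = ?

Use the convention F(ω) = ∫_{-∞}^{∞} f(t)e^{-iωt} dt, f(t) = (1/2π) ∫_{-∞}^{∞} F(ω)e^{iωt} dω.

f(t) = \frac{20}{t^{2} + 100}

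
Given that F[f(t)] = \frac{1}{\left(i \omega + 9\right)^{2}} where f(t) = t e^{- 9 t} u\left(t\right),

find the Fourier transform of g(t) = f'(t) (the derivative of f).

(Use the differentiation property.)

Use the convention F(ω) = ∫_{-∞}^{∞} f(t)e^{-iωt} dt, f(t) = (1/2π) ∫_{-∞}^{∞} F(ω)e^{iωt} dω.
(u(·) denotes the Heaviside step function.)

F[g](ω) = \frac{i \omega}{\left(i \omega + 9\right)^{2}}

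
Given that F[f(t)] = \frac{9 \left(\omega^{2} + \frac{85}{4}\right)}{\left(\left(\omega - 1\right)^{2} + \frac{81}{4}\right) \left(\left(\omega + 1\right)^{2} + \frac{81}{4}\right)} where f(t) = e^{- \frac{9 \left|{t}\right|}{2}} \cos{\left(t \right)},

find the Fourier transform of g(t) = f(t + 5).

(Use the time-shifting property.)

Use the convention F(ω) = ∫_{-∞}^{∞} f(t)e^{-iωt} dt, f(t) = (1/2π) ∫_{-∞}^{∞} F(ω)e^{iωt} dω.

F[g](ω) = \frac{\left(144 \omega^{2} + 3060\right) e^{5 i \omega}}{16 \omega^{4} + 616 \omega^{2} + 7225}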